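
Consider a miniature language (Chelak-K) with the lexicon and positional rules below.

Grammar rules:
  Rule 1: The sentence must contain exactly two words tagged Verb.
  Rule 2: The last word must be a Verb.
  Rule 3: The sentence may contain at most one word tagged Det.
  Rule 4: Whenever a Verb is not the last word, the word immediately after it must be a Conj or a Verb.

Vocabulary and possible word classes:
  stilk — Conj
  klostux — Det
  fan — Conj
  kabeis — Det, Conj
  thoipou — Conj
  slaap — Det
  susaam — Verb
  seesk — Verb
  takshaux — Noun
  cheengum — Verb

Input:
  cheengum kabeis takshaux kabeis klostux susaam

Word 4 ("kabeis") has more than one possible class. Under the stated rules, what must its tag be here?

Candidates per position — 1:cheengum {Verb}; 2:kabeis {Det,Conj}; 3:takshaux {Noun}; 4:kabeis {Det,Conj}; 5:klostux {Det}; 6:susaam {Verb}.
At position 2, choosing Det makes rule 3 impossible to satisfy; hence Conj.
At position 4, choosing Det makes rule 3 impossible to satisfy; hence Conj.
So the tagging must be: Verb Conj Noun Conj Det Verb.
Verifying each rule — rule 1 ok; rule 2 ok; rule 3 ok; rule 4 ok.

Conj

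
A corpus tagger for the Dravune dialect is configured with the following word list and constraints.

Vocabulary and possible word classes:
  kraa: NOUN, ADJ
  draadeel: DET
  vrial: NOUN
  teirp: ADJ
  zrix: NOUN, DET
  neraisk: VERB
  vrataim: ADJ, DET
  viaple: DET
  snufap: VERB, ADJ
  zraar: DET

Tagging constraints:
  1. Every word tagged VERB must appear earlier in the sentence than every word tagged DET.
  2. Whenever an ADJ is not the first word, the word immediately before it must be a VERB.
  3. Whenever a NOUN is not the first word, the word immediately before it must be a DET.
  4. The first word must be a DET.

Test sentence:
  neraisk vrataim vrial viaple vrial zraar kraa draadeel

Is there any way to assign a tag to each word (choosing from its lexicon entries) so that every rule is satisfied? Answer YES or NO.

NO

Candidates per position — 1:neraisk {VERB}; 2:vrataim {ADJ,DET}; 3:vrial {NOUN}; 4:viaple {DET}; 5:vrial {NOUN}; 6:zraar {DET}; 7:kraa {NOUN,ADJ}; 8:draadeel {DET}.
Rule 4 cannot be satisfied by any choice of tags from the lexicon.
So there is no consistent tagging.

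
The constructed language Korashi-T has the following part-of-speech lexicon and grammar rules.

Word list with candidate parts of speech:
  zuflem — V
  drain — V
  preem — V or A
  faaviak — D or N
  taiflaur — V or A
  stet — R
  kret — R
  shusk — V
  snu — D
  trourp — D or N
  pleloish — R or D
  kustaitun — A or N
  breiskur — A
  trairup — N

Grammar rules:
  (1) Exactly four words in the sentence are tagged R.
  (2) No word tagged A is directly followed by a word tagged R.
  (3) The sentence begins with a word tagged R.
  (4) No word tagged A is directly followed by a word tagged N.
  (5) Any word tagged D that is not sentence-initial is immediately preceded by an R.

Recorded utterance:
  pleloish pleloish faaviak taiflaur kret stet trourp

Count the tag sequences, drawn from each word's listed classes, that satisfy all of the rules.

4

Candidates per position — 1:pleloish {R,D}; 2:pleloish {R,D}; 3:faaviak {D,N}; 4:taiflaur {V,A}; 5:kret {R}; 6:stet {R}; 7:trourp {D,N}.
There are 32 candidate sequences in total.
The sequences that satisfy every rule: R R D V R R D; R R D V R R N; R R N V R R D; R R N V R R N.
Count = 4.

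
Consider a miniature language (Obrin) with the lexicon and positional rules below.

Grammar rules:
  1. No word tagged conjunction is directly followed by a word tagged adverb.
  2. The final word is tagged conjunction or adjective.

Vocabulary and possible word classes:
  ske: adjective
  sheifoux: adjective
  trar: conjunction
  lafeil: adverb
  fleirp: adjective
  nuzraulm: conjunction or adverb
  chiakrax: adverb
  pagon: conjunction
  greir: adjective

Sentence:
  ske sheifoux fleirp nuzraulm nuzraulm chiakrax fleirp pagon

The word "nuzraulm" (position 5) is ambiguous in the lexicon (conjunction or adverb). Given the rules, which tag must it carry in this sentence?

adverb

Candidates per position — 1:ske {adjective}; 2:sheifoux {adjective}; 3:fleirp {adjective}; 4:nuzraulm {conjunction,adverb}; 5:nuzraulm {conjunction,adverb}; 6:chiakrax {adverb}; 7:fleirp {adjective}; 8:pagon {conjunction}.
Position 4: tagging it conjunction would leave rule 1 unsatisfiable, so it must be adverb.
Position 5: tagging it conjunction would leave rule 1 unsatisfiable, so it must be adverb.
That leaves exactly one tagging: adjective adjective adjective adverb adverb adverb adjective conjunction.
Checking: rule 1 holds; rule 2 holds.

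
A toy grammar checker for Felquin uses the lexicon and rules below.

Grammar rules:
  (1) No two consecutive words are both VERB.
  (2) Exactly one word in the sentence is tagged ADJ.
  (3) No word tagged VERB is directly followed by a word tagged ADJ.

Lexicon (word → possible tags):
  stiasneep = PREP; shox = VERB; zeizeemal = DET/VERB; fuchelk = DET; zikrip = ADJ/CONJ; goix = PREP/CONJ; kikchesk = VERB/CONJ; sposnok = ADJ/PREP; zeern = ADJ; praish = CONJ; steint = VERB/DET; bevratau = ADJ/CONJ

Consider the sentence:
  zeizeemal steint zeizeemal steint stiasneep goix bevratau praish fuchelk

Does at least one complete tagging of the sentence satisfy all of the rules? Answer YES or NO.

Candidates per position — 1:zeizeemal {DET,VERB}; 2:steint {VERB,DET}; 3:zeizeemal {DET,VERB}; 4:steint {VERB,DET}; 5:stiasneep {PREP}; 6:goix {PREP,CONJ}; 7:bevratau {ADJ,CONJ}; 8:praish {CONJ}; 9:fuchelk {DET}.
One satisfying assignment: DET DET VERB DET PREP PREP ADJ CONJ DET.
Check: rule 1 ok; rule 2 ok; rule 3 ok.

YES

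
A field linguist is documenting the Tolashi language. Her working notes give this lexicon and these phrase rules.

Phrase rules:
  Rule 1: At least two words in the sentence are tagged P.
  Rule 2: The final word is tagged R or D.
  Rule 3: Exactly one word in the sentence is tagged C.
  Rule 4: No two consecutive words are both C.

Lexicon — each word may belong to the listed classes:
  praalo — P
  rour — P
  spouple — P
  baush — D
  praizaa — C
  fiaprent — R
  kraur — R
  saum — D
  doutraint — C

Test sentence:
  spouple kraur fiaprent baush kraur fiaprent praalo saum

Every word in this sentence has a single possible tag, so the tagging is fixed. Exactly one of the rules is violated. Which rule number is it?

Fixed tagging: P R R D R R P D.
Applying the rules: R1 ok, R2 ok, R3 fails, R4 ok.
Only rule 3 fails.

3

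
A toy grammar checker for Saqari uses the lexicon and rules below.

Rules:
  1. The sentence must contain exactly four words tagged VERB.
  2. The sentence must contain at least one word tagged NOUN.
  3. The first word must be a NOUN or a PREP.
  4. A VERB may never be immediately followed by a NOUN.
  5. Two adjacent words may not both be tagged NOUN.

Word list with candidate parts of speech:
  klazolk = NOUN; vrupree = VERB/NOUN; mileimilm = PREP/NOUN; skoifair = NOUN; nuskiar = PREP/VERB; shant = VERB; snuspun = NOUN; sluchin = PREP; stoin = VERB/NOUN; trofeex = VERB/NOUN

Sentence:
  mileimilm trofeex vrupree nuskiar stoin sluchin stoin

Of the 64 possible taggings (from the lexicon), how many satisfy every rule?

4

Candidates per position — 1:mileimilm {PREP,NOUN}; 2:trofeex {VERB,NOUN}; 3:vrupree {VERB,NOUN}; 4:nuskiar {PREP,VERB}; 5:stoin {VERB,NOUN}; 6:sluchin {PREP}; 7:stoin {VERB,NOUN}.
There are 64 candidate sequences in total.
The sequences that satisfy every rule: PREP VERB VERB VERB VERB PREP NOUN; PREP NOUN VERB VERB VERB PREP VERB; NOUN VERB VERB PREP VERB PREP VERB; NOUN VERB VERB VERB VERB PREP NOUN.
Count = 4.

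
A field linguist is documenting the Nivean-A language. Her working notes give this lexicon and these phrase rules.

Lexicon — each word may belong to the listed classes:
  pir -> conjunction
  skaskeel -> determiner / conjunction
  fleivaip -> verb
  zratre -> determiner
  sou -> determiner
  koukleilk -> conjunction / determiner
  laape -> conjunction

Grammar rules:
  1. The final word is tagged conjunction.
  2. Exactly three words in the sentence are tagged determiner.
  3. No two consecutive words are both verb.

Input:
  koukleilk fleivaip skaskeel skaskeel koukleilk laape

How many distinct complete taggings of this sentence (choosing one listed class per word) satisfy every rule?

4

Candidates per position — 1:koukleilk {conjunction,determiner}; 2:fleivaip {verb}; 3:skaskeel {determiner,conjunction}; 4:skaskeel {determiner,conjunction}; 5:koukleilk {conjunction,determiner}; 6:laape {conjunction}.
There are 16 candidate sequences in total.
The sequences that satisfy every rule: conjunction verb determiner determiner determiner conjunction; determiner verb determiner determiner conjunction conjunction; determiner verb determiner conjunction determiner conjunction; determiner verb conjunction determiner determiner conjunction.
Count = 4.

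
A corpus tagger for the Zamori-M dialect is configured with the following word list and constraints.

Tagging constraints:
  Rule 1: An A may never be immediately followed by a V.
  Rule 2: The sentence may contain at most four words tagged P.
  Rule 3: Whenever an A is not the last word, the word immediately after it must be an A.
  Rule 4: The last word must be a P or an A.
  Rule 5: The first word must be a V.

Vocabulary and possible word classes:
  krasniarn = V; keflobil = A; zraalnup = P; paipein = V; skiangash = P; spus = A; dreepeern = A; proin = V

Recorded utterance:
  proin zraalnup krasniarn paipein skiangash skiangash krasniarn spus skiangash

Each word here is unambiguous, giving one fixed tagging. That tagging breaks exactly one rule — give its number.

3

Fixed tagging: V P V V P P V A P.
Applying the rules: R1 ✓, R2 ✓, R3 ✗, R4 ✓, R5 ✓.
Only rule 3 fails.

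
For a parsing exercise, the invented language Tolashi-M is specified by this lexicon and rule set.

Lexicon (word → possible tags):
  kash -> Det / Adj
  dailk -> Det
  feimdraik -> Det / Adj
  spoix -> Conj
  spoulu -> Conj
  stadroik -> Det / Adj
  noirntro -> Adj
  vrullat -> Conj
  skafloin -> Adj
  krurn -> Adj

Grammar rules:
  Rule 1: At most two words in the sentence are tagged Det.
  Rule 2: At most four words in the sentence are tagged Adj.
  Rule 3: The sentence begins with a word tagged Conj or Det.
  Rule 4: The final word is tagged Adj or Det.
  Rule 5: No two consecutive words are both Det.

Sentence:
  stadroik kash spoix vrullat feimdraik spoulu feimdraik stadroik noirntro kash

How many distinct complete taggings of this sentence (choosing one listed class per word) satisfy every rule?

0

Candidates per position — 1:stadroik {Det,Adj}; 2:kash {Det,Adj}; 3:spoix {Conj}; 4:vrullat {Conj}; 5:feimdraik {Det,Adj}; 6:spoulu {Conj}; 7:feimdraik {Det,Adj}; 8:stadroik {Det,Adj}; 9:noirntro {Adj}; 10:kash {Det,Adj}.
There are 64 candidate sequences in total.
Every candidate sequence violates at least one rule; no consistent tagging exists.
Count = 0.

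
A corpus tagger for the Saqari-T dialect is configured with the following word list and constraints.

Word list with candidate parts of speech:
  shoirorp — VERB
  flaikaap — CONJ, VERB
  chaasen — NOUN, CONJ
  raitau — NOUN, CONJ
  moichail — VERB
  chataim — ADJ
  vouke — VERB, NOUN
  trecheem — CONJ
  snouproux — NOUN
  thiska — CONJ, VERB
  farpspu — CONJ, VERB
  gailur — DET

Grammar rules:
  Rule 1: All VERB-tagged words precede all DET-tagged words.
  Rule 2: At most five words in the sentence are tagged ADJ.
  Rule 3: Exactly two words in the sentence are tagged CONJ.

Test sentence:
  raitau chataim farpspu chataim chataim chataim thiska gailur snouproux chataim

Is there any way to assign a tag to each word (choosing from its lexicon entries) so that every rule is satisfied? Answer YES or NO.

YES

Candidates per position — 1:raitau {NOUN,CONJ}; 2:chataim {ADJ}; 3:farpspu {CONJ,VERB}; 4:chataim {ADJ}; 5:chataim {ADJ}; 6:chataim {ADJ}; 7:thiska {CONJ,VERB}; 8:gailur {DET}; 9:snouproux {NOUN}; 10:chataim {ADJ}.
One satisfying assignment: CONJ ADJ VERB ADJ ADJ ADJ CONJ DET NOUN ADJ.
Verifying each rule — rule 1 ✓; rule 2 ✓; rule 3 ✓.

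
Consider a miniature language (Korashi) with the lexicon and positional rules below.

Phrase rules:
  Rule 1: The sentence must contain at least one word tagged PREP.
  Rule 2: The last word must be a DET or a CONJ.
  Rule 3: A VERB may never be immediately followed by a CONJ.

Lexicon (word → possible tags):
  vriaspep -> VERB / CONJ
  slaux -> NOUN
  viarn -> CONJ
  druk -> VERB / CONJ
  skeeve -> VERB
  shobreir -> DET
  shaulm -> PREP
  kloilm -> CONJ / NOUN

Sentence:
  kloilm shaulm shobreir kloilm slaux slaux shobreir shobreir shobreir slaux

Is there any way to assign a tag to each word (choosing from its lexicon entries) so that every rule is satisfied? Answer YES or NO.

Candidates per position — 1:kloilm {CONJ,NOUN}; 2:shaulm {PREP}; 3:shobreir {DET}; 4:kloilm {CONJ,NOUN}; 5:slaux {NOUN}; 6:slaux {NOUN}; 7:shobreir {DET}; 8:shobreir {DET}; 9:shobreir {DET}; 10:slaux {NOUN}.
Rule 2 cannot be satisfied by any choice of tags from the lexicon.
So there is no consistent tagging.

NO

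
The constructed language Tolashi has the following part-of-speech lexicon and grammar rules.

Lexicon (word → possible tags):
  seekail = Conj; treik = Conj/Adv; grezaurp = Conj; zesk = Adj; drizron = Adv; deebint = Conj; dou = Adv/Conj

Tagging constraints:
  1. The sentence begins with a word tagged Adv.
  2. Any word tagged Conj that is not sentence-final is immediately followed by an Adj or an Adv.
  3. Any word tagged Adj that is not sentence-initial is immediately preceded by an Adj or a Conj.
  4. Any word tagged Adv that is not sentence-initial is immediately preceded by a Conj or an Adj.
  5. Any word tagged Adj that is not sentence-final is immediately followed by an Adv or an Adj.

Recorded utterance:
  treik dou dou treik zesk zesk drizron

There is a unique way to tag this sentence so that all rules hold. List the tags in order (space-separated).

Candidates per position — 1:treik {Conj,Adv}; 2:dou {Adv,Conj}; 3:dou {Adv,Conj}; 4:treik {Conj,Adv}; 5:zesk {Adj}; 6:zesk {Adj}; 7:drizron {Adv}.
Word 1 cannot be Conj — rule 1 would then fail for every completion. It is Adv.
Word 2 cannot be Adv — rule 4 would then fail for every completion. It is Conj.
Word 3 cannot be Conj — rule 2 would then fail for every completion. It is Adv.
Word 4 cannot be Adv — rule 3 would then fail for every completion. It is Conj.
That leaves exactly one tagging: Adv Conj Adv Conj Adj Adj Adv.
Checking: rule 1 satisfied; rule 2 satisfied; rule 3 satisfied; rule 4 satisfied; rule 5 satisfied.

Adv Conj Adv Conj Adj Adj Adv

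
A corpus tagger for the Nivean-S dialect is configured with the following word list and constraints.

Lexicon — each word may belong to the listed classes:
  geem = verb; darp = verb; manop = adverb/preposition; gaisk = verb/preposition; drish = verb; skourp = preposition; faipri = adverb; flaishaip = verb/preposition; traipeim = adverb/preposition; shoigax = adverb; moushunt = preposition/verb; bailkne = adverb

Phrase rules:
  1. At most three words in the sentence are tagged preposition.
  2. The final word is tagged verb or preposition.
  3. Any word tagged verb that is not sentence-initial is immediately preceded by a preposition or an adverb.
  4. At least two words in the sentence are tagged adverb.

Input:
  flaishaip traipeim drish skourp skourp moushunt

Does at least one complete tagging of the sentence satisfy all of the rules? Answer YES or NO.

Candidates per position — 1:flaishaip {verb,preposition}; 2:traipeim {adverb,preposition}; 3:drish {verb}; 4:skourp {preposition}; 5:skourp {preposition}; 6:moushunt {preposition,verb}.
Rule 4 cannot be satisfied by any choice of tags from the lexicon.
So there is no consistent tagging.

NO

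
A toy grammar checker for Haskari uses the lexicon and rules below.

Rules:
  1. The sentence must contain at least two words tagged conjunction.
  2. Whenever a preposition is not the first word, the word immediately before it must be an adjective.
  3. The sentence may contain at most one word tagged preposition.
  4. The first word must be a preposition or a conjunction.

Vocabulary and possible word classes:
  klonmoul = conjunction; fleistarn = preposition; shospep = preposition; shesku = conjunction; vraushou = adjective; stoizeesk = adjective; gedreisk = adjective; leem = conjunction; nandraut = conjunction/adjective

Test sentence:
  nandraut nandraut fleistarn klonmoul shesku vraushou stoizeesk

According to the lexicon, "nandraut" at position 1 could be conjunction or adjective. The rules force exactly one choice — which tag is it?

conjunction

Candidates per position — 1:nandraut {conjunction,adjective}; 2:nandraut {conjunction,adjective}; 3:fleistarn {preposition}; 4:klonmoul {conjunction}; 5:shesku {conjunction}; 6:vraushou {adjective}; 7:stoizeesk {adjective}.
If word 1 were adjective, no tagging could satisfy rule 4; so word 1 is conjunction.
If word 2 were conjunction, no tagging could satisfy rule 2; so word 2 is adjective.
The only consistent sequence is: conjunction adjective preposition conjunction conjunction adjective adjective.
Rule-by-rule: rule 1 holds; rule 2 holds; rule 3 holds; rule 4 holds.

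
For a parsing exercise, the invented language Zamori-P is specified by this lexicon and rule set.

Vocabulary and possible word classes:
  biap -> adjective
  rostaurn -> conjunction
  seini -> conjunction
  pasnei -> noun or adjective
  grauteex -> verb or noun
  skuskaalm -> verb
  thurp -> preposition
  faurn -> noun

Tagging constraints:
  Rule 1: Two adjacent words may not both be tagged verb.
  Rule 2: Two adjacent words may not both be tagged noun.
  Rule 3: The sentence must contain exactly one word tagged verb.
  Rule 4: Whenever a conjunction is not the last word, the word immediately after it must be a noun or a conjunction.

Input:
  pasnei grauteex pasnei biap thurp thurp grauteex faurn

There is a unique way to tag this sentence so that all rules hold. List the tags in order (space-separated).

Candidates per position — 1:pasnei {noun,adjective}; 2:grauteex {verb,noun}; 3:pasnei {noun,adjective}; 4:biap {adjective}; 5:thurp {preposition}; 6:thurp {preposition}; 7:grauteex {verb,noun}; 8:faurn {noun}.
At position 7, choosing noun makes rule 2 impossible to satisfy; hence verb.
At position 2, choosing verb makes rule 3 impossible to satisfy; hence noun.
At position 3, choosing noun makes rule 2 impossible to satisfy; hence adjective.
At position 1, choosing noun makes rule 2 impossible to satisfy; hence adjective.
So the tagging must be: adjective noun adjective adjective preposition preposition verb noun.
Check: rule 1 satisfied; rule 2 satisfied; rule 3 satisfied; rule 4 satisfied.

adjective noun adjective adjective preposition preposition verb noun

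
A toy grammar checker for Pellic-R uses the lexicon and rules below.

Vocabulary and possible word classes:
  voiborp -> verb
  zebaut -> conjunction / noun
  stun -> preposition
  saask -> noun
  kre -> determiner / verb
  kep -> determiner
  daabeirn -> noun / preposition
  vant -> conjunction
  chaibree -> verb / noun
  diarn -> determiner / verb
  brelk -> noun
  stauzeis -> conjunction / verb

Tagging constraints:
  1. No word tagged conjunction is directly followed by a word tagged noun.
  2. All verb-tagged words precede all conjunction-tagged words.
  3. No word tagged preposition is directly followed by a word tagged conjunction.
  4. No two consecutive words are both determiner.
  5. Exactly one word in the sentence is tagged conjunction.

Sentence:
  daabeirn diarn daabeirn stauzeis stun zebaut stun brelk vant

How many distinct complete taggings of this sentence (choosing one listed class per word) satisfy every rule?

8

Candidates per position — 1:daabeirn {noun,preposition}; 2:diarn {determiner,verb}; 3:daabeirn {noun,preposition}; 4:stauzeis {conjunction,verb}; 5:stun {preposition}; 6:zebaut {conjunction,noun}; 7:stun {preposition}; 8:brelk {noun}; 9:vant {conjunction}.
There are 32 candidate sequences in total.
Checking each against the rules leaves 8 sequences.
Count = 8.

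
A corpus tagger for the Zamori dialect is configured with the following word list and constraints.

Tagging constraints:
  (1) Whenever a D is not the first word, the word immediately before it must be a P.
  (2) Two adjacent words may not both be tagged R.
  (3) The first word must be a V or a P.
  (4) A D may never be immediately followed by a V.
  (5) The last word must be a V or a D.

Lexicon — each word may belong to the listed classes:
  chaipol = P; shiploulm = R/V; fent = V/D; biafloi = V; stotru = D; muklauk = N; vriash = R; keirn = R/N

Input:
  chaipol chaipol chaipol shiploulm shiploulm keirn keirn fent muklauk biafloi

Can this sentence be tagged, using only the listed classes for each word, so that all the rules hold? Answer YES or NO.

YES

Candidates per position — 1:chaipol {P}; 2:chaipol {P}; 3:chaipol {P}; 4:shiploulm {R,V}; 5:shiploulm {R,V}; 6:keirn {R,N}; 7:keirn {R,N}; 8:fent {V,D}; 9:muklauk {N}; 10:biafloi {V}.
One satisfying assignment: P P P V R N N V N V.
Check: rule 1 ✓; rule 2 ✓; rule 3 ✓; rule 4 ✓; rule 5 ✓.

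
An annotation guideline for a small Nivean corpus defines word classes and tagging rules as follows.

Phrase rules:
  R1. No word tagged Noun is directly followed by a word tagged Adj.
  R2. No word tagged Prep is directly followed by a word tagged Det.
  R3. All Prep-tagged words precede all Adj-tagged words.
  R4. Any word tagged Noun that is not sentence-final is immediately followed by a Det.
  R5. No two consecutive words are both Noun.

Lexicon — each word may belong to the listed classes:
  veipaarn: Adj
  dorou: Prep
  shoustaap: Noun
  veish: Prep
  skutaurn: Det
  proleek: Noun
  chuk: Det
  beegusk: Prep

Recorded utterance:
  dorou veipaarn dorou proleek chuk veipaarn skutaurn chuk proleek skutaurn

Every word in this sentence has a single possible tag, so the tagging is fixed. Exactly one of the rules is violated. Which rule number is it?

Fixed tagging: Prep Adj Prep Noun Det Adj Det Det Noun Det.
Rule check: R1 ok, R2 ok, R3 fails, R4 ok, R5 ok.
Only rule 3 fails.

3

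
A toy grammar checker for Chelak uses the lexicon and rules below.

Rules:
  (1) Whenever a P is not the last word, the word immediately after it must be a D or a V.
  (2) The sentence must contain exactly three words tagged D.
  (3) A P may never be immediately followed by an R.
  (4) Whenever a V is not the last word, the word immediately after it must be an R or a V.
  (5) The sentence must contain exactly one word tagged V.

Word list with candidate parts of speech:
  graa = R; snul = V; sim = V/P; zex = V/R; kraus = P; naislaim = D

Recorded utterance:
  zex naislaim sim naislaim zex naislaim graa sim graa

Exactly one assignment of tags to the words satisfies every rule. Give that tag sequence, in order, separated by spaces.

R D P D R D R V R

Candidates per position — 1:zex {V,R}; 2:naislaim {D}; 3:sim {V,P}; 4:naislaim {D}; 5:zex {V,R}; 6:naislaim {D}; 7:graa {R}; 8:sim {V,P}; 9:graa {R}.
If word 1 were V, no tagging could satisfy rule 4; so word 1 is R.
If word 3 were V, no tagging could satisfy rule 4; so word 3 is P.
If word 5 were V, no tagging could satisfy rule 4; so word 5 is R.
If word 8 were P, no tagging could satisfy rule 1; so word 8 is V.
The only consistent sequence is: R D P D R D R V R.
Rule-by-rule: rule 1 holds; rule 2 holds; rule 3 holds; rule 4 holds; rule 5 holds.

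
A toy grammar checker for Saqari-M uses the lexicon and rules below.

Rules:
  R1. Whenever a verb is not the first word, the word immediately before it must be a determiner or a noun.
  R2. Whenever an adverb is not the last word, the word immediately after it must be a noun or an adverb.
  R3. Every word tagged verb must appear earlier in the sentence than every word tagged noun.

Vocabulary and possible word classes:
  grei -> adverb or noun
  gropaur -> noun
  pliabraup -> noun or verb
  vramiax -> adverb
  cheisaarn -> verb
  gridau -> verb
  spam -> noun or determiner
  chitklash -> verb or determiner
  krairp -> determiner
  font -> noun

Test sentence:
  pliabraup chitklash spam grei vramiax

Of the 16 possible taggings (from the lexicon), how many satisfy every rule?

8

Candidates per position — 1:pliabraup {noun,verb}; 2:chitklash {verb,determiner}; 3:spam {noun,determiner}; 4:grei {adverb,noun}; 5:vramiax {adverb}.
There are 16 candidate sequences in total.
Checking each against the rules leaves 8 sequences.
Count = 8.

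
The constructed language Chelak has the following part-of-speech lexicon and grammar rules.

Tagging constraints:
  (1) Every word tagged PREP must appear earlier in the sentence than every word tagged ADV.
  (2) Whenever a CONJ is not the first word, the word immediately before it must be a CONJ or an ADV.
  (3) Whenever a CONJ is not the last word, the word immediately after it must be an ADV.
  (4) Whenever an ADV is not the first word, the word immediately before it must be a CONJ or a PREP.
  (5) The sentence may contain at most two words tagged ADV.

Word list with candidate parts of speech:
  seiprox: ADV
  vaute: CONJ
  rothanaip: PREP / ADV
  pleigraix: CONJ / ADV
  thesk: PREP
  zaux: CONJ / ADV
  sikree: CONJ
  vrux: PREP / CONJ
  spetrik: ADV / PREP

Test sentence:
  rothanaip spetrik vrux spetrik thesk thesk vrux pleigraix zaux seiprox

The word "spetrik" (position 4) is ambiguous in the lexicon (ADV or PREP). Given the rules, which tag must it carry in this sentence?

PREP

Candidates per position — 1:rothanaip {PREP,ADV}; 2:spetrik {ADV,PREP}; 3:vrux {PREP,CONJ}; 4:spetrik {ADV,PREP}; 5:thesk {PREP}; 6:thesk {PREP}; 7:vrux {PREP,CONJ}; 8:pleigraix {CONJ,ADV}; 9:zaux {CONJ,ADV}; 10:seiprox {ADV}.
Position 1: ADV is ruled out by rule 1; that leaves PREP.
Position 2: ADV is ruled out by rule 1; that leaves PREP.
Position 3: CONJ is ruled out by rule 2; that leaves PREP.
Position 4: ADV is ruled out by rule 1; that leaves PREP.
Position 7: CONJ is ruled out by rule 2; that leaves PREP.
Position 8: CONJ is ruled out by rule 2; that leaves ADV.
Position 9: ADV is ruled out by rule 4; that leaves CONJ.
So the tagging must be: PREP PREP PREP PREP PREP PREP PREP ADV CONJ ADV.
Rule-by-rule: rule 1 ✓; rule 2 ✓; rule 3 ✓; rule 4 ✓; rule 5 ✓.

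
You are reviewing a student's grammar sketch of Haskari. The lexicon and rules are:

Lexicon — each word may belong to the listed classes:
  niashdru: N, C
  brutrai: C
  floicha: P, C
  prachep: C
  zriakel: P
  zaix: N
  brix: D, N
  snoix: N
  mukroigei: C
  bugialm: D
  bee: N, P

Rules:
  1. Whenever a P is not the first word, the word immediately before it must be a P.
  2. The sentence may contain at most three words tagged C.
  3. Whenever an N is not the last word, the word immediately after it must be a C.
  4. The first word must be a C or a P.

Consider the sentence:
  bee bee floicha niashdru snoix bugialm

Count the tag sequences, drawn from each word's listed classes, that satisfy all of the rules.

Candidates per position — 1:bee {N,P}; 2:bee {N,P}; 3:floicha {P,C}; 4:niashdru {N,C}; 5:snoix {N}; 6:bugialm {D}.
There are 16 candidate sequences in total.
Rule 3 cannot be satisfied by any choice of tags from the lexicon.
So there is no consistent tagging.
Count = 0.

0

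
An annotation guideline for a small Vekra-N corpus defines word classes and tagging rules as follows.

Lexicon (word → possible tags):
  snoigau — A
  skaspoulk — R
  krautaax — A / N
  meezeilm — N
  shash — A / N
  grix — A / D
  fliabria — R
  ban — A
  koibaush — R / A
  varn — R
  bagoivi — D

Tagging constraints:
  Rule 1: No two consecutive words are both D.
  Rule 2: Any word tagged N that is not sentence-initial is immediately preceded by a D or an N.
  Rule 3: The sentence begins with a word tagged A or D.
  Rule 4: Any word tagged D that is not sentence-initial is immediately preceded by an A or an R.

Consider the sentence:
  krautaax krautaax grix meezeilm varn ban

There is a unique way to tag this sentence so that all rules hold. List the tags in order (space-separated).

A A D N R A

Candidates per position — 1:krautaax {A,N}; 2:krautaax {A,N}; 3:grix {A,D}; 4:meezeilm {N}; 5:varn {R}; 6:ban {A}.
Position 1: tagging it N would leave rule 3 unsatisfiable, so it must be A.
Position 2: tagging it N would leave rule 2 unsatisfiable, so it must be A.
Position 3: tagging it A would leave rule 2 unsatisfiable, so it must be D.
That leaves exactly one tagging: A A D N R A.
Check: rule 1 satisfied; rule 2 satisfied; rule 3 satisfied; rule 4 satisfied.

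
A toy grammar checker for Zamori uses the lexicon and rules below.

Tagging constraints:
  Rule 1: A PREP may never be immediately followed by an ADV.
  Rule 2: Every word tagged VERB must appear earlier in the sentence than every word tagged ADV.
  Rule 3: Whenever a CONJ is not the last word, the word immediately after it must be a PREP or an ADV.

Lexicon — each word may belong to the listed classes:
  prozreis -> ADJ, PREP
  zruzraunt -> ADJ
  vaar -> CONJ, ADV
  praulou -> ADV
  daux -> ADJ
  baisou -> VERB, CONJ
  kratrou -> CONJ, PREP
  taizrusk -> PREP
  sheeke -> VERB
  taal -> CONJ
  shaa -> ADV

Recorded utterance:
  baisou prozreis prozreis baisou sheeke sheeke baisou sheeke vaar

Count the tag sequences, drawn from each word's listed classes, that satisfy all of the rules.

12

Candidates per position — 1:baisou {VERB,CONJ}; 2:prozreis {ADJ,PREP}; 3:prozreis {ADJ,PREP}; 4:baisou {VERB,CONJ}; 5:sheeke {VERB}; 6:sheeke {VERB}; 7:baisou {VERB,CONJ}; 8:sheeke {VERB}; 9:vaar {CONJ,ADV}.
There are 64 candidate sequences in total.
Checking each against the rules leaves 12 sequences.
Count = 12.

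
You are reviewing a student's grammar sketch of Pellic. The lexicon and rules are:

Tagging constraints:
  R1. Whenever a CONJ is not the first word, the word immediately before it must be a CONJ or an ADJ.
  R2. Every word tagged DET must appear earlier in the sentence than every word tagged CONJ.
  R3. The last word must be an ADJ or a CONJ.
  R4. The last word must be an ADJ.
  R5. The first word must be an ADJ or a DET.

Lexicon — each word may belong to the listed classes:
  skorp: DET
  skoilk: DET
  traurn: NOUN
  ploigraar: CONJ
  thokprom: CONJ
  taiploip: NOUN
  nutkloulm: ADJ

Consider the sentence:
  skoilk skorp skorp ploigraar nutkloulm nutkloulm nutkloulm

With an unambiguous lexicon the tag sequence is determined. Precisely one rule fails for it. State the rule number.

1

Fixed tagging: DET DET DET CONJ ADJ ADJ ADJ.
Applying the rules: R1 fail, R2 pass, R3 pass, R4 pass, R5 pass.
Only rule 1 fails.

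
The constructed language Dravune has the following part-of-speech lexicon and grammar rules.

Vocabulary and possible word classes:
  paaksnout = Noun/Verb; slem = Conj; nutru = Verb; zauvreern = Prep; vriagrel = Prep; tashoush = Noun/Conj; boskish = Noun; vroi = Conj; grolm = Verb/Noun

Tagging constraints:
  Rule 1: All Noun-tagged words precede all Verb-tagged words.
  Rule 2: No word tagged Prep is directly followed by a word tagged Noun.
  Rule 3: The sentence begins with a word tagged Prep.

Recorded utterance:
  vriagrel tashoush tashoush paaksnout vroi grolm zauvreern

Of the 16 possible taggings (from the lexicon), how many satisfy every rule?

Candidates per position — 1:vriagrel {Prep}; 2:tashoush {Noun,Conj}; 3:tashoush {Noun,Conj}; 4:paaksnout {Noun,Verb}; 5:vroi {Conj}; 6:grolm {Verb,Noun}; 7:zauvreern {Prep}.
There are 16 candidate sequences in total.
Checking each against the rules leaves 6 sequences.
Count = 6.

6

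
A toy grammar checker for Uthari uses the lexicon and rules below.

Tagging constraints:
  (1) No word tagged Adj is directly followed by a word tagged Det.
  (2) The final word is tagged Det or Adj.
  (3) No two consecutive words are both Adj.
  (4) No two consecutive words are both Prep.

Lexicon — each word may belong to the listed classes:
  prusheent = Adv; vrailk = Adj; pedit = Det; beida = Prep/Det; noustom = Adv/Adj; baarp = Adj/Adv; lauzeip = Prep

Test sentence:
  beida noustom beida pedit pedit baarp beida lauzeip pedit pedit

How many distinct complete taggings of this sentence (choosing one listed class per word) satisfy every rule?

6

Candidates per position — 1:beida {Prep,Det}; 2:noustom {Adv,Adj}; 3:beida {Prep,Det}; 4:pedit {Det}; 5:pedit {Det}; 6:baarp {Adj,Adv}; 7:beida {Prep,Det}; 8:lauzeip {Prep}; 9:pedit {Det}; 10:pedit {Det}.
There are 32 candidate sequences in total.
Checking each against the rules leaves 6 sequences.
Count = 6.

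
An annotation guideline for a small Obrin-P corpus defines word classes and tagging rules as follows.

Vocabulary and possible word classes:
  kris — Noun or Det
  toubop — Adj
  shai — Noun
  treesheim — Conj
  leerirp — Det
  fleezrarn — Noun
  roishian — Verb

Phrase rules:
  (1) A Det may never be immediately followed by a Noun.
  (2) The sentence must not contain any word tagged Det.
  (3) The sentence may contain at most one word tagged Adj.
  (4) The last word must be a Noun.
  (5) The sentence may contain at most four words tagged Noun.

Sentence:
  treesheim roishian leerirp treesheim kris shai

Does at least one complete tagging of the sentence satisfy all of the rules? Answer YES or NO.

Candidates per position — 1:treesheim {Conj}; 2:roishian {Verb}; 3:leerirp {Det}; 4:treesheim {Conj}; 5:kris {Noun,Det}; 6:shai {Noun}.
Rule 2 cannot be satisfied by any choice of tags from the lexicon.
So there is no consistent tagging.

NO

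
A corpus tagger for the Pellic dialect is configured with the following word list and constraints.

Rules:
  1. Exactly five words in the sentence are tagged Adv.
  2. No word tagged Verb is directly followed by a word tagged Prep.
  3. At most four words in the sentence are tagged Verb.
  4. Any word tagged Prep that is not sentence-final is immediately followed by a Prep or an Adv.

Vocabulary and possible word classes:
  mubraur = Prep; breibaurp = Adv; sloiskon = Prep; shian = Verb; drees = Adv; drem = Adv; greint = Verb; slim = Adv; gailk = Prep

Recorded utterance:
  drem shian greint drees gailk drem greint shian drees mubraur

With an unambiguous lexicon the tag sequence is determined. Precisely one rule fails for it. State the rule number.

Fixed tagging: Adv Verb Verb Adv Prep Adv Verb Verb Adv Prep.
Checking each rule: R1 fails, R2 ok, R3 ok, R4 ok.
Only rule 1 fails.

1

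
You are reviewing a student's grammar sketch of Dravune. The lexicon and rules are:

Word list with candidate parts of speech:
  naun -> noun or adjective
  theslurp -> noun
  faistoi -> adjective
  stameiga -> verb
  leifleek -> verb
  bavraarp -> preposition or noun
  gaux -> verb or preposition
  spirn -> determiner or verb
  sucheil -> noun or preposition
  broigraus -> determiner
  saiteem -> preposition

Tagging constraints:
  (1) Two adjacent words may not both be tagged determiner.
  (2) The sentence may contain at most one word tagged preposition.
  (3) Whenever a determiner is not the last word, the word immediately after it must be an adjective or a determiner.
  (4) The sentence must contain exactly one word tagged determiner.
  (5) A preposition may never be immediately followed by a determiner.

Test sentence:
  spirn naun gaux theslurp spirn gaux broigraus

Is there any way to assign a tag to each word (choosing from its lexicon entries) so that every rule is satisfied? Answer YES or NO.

YES

Candidates per position — 1:spirn {determiner,verb}; 2:naun {noun,adjective}; 3:gaux {verb,preposition}; 4:theslurp {noun}; 5:spirn {determiner,verb}; 6:gaux {verb,preposition}; 7:broigraus {determiner}.
One satisfying assignment: verb noun verb noun verb verb determiner.
Checking: rule 1 satisfied; rule 2 satisfied; rule 3 satisfied; rule 4 satisfied; rule 5 satisfied.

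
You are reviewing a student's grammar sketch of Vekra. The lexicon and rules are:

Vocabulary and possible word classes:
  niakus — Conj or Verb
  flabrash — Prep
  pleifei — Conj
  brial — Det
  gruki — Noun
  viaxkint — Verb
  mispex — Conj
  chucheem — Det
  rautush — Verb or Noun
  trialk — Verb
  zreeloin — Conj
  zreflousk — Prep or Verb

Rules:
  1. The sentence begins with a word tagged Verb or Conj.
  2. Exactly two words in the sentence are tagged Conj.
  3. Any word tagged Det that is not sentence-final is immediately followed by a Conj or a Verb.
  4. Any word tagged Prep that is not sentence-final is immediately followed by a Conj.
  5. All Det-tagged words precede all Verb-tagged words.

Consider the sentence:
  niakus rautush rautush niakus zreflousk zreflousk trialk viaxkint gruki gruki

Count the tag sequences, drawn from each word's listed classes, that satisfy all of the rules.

4

Candidates per position — 1:niakus {Conj,Verb}; 2:rautush {Verb,Noun}; 3:rautush {Verb,Noun}; 4:niakus {Conj,Verb}; 5:zreflousk {Prep,Verb}; 6:zreflousk {Prep,Verb}; 7:trialk {Verb}; 8:viaxkint {Verb}; 9:gruki {Noun}; 10:gruki {Noun}.
There are 64 candidate sequences in total.
The sequences that satisfy every rule: Conj Verb Verb Conj Verb Verb Verb Verb Noun Noun; Conj Verb Noun Conj Verb Verb Verb Verb Noun Noun; Conj Noun Verb Conj Verb Verb Verb Verb Noun Noun; Conj Noun Noun Conj Verb Verb Verb Verb Noun Noun.
Count = 4.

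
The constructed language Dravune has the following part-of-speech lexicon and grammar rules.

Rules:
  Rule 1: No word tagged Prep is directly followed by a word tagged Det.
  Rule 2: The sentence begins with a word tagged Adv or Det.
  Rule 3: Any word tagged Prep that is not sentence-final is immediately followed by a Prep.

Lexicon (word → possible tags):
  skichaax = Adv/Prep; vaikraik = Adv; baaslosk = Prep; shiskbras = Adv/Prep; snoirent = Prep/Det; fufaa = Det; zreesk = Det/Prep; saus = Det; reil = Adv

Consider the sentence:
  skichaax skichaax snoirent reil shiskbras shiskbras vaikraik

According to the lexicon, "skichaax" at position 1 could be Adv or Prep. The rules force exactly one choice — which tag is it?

Adv

Candidates per position — 1:skichaax {Adv,Prep}; 2:skichaax {Adv,Prep}; 3:snoirent {Prep,Det}; 4:reil {Adv}; 5:shiskbras {Adv,Prep}; 6:shiskbras {Adv,Prep}; 7:vaikraik {Adv}.
Position 1: Prep is ruled out by rule 2; that leaves Adv.
Position 2: Prep is ruled out by rule 3; that leaves Adv.
Position 3: Prep is ruled out by rule 3; that leaves Det.
Position 5: Prep is ruled out by rule 3; that leaves Adv.
Position 6: Prep is ruled out by rule 3; that leaves Adv.
That leaves exactly one tagging: Adv Adv Det Adv Adv Adv Adv.
Check: rule 1 ok; rule 2 ok; rule 3 ok.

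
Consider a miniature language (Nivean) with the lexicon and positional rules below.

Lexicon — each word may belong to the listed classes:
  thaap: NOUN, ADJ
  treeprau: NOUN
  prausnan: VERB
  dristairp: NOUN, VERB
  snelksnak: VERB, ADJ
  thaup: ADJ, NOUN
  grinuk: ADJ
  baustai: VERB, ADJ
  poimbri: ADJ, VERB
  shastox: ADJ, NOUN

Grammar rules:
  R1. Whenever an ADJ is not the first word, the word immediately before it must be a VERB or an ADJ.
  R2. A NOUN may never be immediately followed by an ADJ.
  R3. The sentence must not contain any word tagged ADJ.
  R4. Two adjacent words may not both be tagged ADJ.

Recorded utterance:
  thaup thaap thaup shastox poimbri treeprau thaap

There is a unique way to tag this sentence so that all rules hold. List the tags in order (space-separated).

Candidates per position — 1:thaup {ADJ,NOUN}; 2:thaap {NOUN,ADJ}; 3:thaup {ADJ,NOUN}; 4:shastox {ADJ,NOUN}; 5:poimbri {ADJ,VERB}; 6:treeprau {NOUN}; 7:thaap {NOUN,ADJ}.
Word 1 cannot be ADJ — rule 3 would then fail for every completion. It is NOUN.
Word 2 cannot be ADJ — rule 1 would then fail for every completion. It is NOUN.
Word 3 cannot be ADJ — rule 1 would then fail for every completion. It is NOUN.
Word 4 cannot be ADJ — rule 1 would then fail for every completion. It is NOUN.
Word 5 cannot be ADJ — rule 1 would then fail for every completion. It is VERB.
Word 7 cannot be ADJ — rule 1 would then fail for every completion. It is NOUN.
The only consistent sequence is: NOUN NOUN NOUN NOUN VERB NOUN NOUN.
Rule-by-rule: rule 1 ✓; rule 2 ✓; rule 3 ✓; rule 4 ✓.

NOUN NOUN NOUN NOUN VERB NOUN NOUN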